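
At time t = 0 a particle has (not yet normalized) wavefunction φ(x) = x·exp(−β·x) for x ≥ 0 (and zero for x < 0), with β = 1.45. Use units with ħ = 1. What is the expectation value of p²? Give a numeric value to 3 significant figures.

p² φ = −ħ² d²φ/dx²; ⟨p²⟩ = −ħ² ∫ φ*·φ'' dx / ∫|φ|² dx.
Differentiate x·exp(−β·x) with the product rule; every integrand then reduces to terms xʲ·e^(−2βx) on [0, ∞), with ∫₀^∞ xʲ·e^(−2βx) dx = j!/(2β)^(j+1).
State is unnormalized: ∫|φ|² dx = 0.082004, and ∫φ*·(−ħ² φ'') dx = 0.17241, so ⟨p²⟩ = 0.17241 / 0.082004.
⟨p²⟩ = 2.1025.

2.10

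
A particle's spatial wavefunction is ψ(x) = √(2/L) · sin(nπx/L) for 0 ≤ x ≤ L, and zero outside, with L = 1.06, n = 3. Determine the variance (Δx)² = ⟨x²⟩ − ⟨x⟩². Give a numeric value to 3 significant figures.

0.0873

Compute ⟨x⟩ and ⟨x²⟩ separately, then (Δx)² = ⟨x²⟩ − ⟨x⟩².
With sin²θ = (1 − cos2θ)/2 on 0 ≤ x ≤ L: ∫sin²(nπx/L) dx = L/2, ∫x·sin²(nπx/L) dx = L²/4, ∫x²·sin²(nπx/L) dx = L³·(1/6 − 1/(4n²π²)); higher powers xᵏ the same way, integrating xᵏ·cos(2nπx/L) by parts.
⟨x⟩ = 0.53000 and ⟨x²⟩ = 0.36821.
(Δx)² = 0.36821 − (0.53000)² = 0.087309.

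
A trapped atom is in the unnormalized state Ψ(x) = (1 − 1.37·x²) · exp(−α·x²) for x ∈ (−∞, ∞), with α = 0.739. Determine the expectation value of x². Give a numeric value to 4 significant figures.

⟨x²⟩ = ∫ x²·|Ψ|² dx / ∫|Ψ|² dx (integrals over the domain).
Expand each integrand as polynomial × e^(−2αx²) and use ∫x^(2j)·e^(−2αx²) dx = (2j−1)!!/(4α)^j · √(π/(2α)), odd powers → 0; here √(π/(2α)) = 1.4579.
State is unnormalized: ∫|Ψ|² dx = 1.0460, and ∫Ψ*·x²·Ψ dx = 0.71082, so ⟨x²⟩ = 0.71082 / 1.0460.
⟨x²⟩ = 0.67954.

0.6795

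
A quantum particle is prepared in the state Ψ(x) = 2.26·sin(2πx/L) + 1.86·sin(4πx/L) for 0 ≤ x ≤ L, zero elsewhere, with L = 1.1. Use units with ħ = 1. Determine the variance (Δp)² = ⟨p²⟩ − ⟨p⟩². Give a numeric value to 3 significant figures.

72.2

Compute ⟨p⟩ and ⟨p²⟩ separately; (Δp)² = ⟨p²⟩ − ⟨p⟩².
d²/dx² sin(jπx/L) = −(jπ/L)²·sin(jπx/L); on 0 ≤ x ≤ L, ∫sin²(jπx/L) dx = L/2 and ∫sin(jπx/L)·sin(lπx/L) dx = 0 for j ≠ l, so only diagonal terms survive in ∫|Ψ|² and ∫Ψ·Ψ″; ∫Ψ·Ψ′ dx = [Ψ²/2] between the walls = 0.
Normalization: ∫|Ψ|² dx = 4.7120.
⟨p⟩ = 0.0000 and ⟨p²⟩ = 72.153.
(Δp)² = 72.153 − (0.0000)² = 72.153.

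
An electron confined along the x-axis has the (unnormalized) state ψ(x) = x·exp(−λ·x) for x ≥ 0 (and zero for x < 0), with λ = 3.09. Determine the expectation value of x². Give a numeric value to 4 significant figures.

0.3142

⟨x²⟩ = ∫ x²·|ψ|² dx / ∫|ψ|² dx (integrals over the domain).
Every integrand reduces to terms xʲ·e^(−2λx) on [0, ∞); use ∫₀^∞ xʲ·e^(−2λx) dx = j!/(2λ)^(j+1).
State is unnormalized: ∫|ψ|² dx = 0.0084735, and ∫ψ*·x²·ψ dx = 0.0026624, so ⟨x²⟩ = 0.0026624 / 0.0084735.
⟨x²⟩ = 0.31420.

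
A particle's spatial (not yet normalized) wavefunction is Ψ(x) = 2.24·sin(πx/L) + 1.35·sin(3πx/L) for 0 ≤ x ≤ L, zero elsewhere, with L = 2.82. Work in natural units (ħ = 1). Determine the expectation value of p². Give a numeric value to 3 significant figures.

3.89

p² Ψ = −ħ² d²Ψ/dx²; ⟨p²⟩ = −ħ² ∫ Ψ*·Ψ'' dx / ∫|Ψ|² dx.
d²/dx² sin(jπx/L) = −(jπ/L)²·sin(jπx/L); on 0 ≤ x ≤ L, ∫sin²(jπx/L) dx = L/2 and ∫sin(jπx/L)·sin(lπx/L) dx = 0 for j ≠ l, so only diagonal terms survive in ∫|Ψ|² and ∫Ψ·Ψ″; ∫Ψ·Ψ′ dx = [Ψ²/2] between the walls = 0.
State is unnormalized: ∫|Ψ|² dx = 9.6445, and ∫Ψ*·(−ħ² Ψ'') dx = 37.484, so ⟨p²⟩ = 37.484 / 9.6445.
⟨p²⟩ = 3.8865.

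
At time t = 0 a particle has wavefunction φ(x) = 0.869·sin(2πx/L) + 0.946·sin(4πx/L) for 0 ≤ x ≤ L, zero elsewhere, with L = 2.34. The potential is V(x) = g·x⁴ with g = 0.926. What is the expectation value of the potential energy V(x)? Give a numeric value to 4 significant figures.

7.219

⟨V⟩ = ∫ V(x)·|φ|² dx / ∫|φ|² dx.
On 0 ≤ x ≤ L (j ≠ l): ∫sin²(jπx/L) dx = L/2, ∫sin(jπx/L)·sin(lπx/L) dx = 0; diagonal moments ∫x·sin²(jπx/L) dx = L²/4, ∫x²·sin²(jπx/L) dx = L³·(1/6 − 1/(4j²π²)); cross terms ∫x·sin(jπx/L)·sin(lπx/L) dx = 0 for j + l even and −4jlL²/(π²(j² − l²)²) for j + l odd, ∫x²·sin(jπx/L)·sin(lπx/L) dx = (−1)^(j+l)·4jlL³/(π²(j² − l²)²); higher powers the same way via product-to-sum and parts.
State is unnormalized: ∫|φ|² dx = 1.9306, and ∫φ*·V(x)·φ dx = 13.938, so ⟨V⟩ = 13.938 / 1.9306.
⟨V⟩ = 7.2194.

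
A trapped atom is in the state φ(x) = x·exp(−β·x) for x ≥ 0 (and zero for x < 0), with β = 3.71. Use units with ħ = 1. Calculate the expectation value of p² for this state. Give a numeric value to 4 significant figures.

13.76

p² φ = −ħ² d²φ/dx²; ⟨p²⟩ = −ħ² ∫ φ*·φ'' dx / ∫|φ|² dx.
Differentiate x·exp(−β·x) with the product rule; every integrand then reduces to terms xʲ·e^(−2βx) on [0, ∞), with ∫₀^∞ xʲ·e^(−2βx) dx = j!/(2β)^(j+1).
State is unnormalized: ∫|φ|² dx = 0.0048957, and ∫φ*·(−ħ² φ'') dx = 0.067385, so ⟨p²⟩ = 0.067385 / 0.0048957.
⟨p²⟩ = 13.764.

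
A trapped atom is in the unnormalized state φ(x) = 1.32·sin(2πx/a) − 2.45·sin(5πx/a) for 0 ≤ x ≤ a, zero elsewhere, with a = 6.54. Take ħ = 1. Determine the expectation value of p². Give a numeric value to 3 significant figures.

p² φ = −ħ² d²φ/dx²; ⟨p²⟩ = −ħ² ∫ φ*·φ'' dx / ∫|φ|² dx.
d²/dx² sin(jπx/a) = −(jπ/a)²·sin(jπx/a); on 0 ≤ x ≤ a, ∫sin²(jπx/a) dx = a/2 and ∫sin(jπx/a)·sin(lπx/a) dx = 0 for j ≠ l, so only diagonal terms survive in ∫|φ|² and ∫φ·φ″; ∫φ·φ′ dx = [φ²/2] between the walls = 0.
State is unnormalized: ∫|φ|² dx = 25.326, and ∫φ*·(−ħ² φ'') dx = 118.49, so ⟨p²⟩ = 118.49 / 25.326.
⟨p²⟩ = 4.6786.

4.68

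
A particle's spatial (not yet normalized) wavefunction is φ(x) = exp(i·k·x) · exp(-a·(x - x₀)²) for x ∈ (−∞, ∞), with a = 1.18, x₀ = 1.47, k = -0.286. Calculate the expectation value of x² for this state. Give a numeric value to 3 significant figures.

2.37

⟨x²⟩ = ∫ x²·|φ|² dx / ∫|φ|² dx (integrals over the domain).
Gaussian moments (u = x − x₀): ∫u^(2j)·e^(−2au²) du = (2j−1)!!/(4a)^j · √(π/(2a)), odd powers integrate to 0; here √(π/(2a)) = 1.1538.
State is unnormalized: ∫|φ|² dx = 1.1538, and ∫φ*·x²·φ dx = 2.7376, so ⟨x²⟩ = 2.7376 / 1.1538.
⟨x²⟩ = 2.3728.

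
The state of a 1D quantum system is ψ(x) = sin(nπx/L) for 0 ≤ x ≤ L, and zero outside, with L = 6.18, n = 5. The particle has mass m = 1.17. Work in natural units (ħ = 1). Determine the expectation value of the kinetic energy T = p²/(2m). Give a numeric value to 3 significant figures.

2.76

T = −(ħ²/2m) d²/dx², so ⟨T⟩ = −(ħ²/2m) ∫ ψ*·ψ'' dx / ∫|ψ|² dx; with m = 1.17.
d/dx sin(nπx/L) = (nπ/L)·cos(nπx/L) and d²/dx² sin(nπx/L) = −(nπ/L)²·sin(nπx/L); on 0 ≤ x ≤ L, ∫sin²(nπx/L) dx = L/2 and ∫sin(nπx/L)·cos(nπx/L) dx = 0.
State is unnormalized: ∫|ψ|² dx = 3.0900, and ∫ψ*·(−ħ²/2m · ψ'') dx = 8.5311, so ⟨T⟩ = 8.5311 / 3.0900.
⟨T⟩ = 2.7609.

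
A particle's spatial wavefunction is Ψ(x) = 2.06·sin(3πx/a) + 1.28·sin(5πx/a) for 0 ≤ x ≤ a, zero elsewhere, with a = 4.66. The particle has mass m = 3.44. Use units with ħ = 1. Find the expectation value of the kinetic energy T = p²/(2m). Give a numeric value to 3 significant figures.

T = −(ħ²/2m) d²/dx², so ⟨T⟩ = −(ħ²/2m) ∫ Ψ*·Ψ'' dx / ∫|Ψ|² dx; with m = 3.44.
d²/dx² sin(jπx/a) = −(jπ/a)²·sin(jπx/a); on 0 ≤ x ≤ a, ∫sin²(jπx/a) dx = a/2 and ∫sin(jπx/a)·sin(lπx/a) dx = 0 for j ≠ l, so only diagonal terms survive in ∫|Ψ|² and ∫Ψ·Ψ″; ∫Ψ·Ψ′ dx = [Ψ²/2] between the walls = 0.
State is unnormalized: ∫|Ψ|² dx = 13.705, and ∫Ψ*·(−ħ²/2m · Ψ'') dx = 12.183, so ⟨T⟩ = 12.183 / 13.705.
⟨T⟩ = 0.88895.

0.889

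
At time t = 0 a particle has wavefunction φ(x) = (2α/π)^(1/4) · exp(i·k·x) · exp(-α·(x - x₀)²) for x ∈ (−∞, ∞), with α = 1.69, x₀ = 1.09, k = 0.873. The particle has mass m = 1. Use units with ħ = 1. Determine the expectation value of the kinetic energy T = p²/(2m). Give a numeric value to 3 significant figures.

1.23

T = −(ħ²/2m) d²/dx², so ⟨T⟩ = −(ħ²/2m) ∫ φ*·φ'' dx; with m = 1.
Gaussian moments (u = x − x₀): ∫u^(2j)·e^(−2αu²) du = (2j−1)!!/(4α)^j · √(π/(2α)), odd powers integrate to 0; here √(π/(2α)) = 0.96409. Derivatives: φ′ = (ik − 2αu)·φ, φ″ = ((ik − 2αu)² − 2α)·φ; the odd-in-u pieces drop out.
⟨T⟩ = 1.2261.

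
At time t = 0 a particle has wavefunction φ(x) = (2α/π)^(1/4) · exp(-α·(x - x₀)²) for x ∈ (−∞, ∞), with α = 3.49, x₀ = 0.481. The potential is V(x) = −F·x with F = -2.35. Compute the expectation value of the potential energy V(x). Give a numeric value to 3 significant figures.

⟨V⟩ = ∫ V(x)·|φ|² dx.
Gaussian moments (u = x − x₀): ∫u^(2j)·e^(−2αu²) du = (2j−1)!!/(4α)^j · √(π/(2α)), odd powers integrate to 0; here √(π/(2α)) = 0.67088.
⟨V⟩ = 1.1304.

1.13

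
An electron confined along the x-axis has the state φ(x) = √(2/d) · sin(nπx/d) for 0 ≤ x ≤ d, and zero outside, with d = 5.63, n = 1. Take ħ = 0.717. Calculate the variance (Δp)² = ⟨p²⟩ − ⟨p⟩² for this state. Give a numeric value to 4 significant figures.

0.1601

Compute ⟨p⟩ and ⟨p²⟩ separately; (Δp)² = ⟨p²⟩ − ⟨p⟩².
d/dx sin(nπx/d) = (nπ/d)·cos(nπx/d) and d²/dx² sin(nπx/d) = −(nπ/d)²·sin(nπx/d); on 0 ≤ x ≤ d, ∫sin²(nπx/d) dx = d/2 and ∫sin(nπx/d)·cos(nπx/d) dx = 0.
⟨p⟩ = 0.0000 and ⟨p²⟩ = 0.16007.
(Δp)² = 0.16007 − (0.0000)² = 0.16007.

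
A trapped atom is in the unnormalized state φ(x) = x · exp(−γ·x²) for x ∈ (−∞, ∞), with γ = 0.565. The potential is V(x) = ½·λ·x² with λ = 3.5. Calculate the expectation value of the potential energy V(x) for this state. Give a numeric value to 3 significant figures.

⟨V⟩ = ∫ V(x)·|φ|² dx / ∫|φ|² dx.
Expand each integrand as polynomial × e^(−2γx²) and use ∫x^(2j)·e^(−2γx²) dx = (2j−1)!!/(4γ)^j · √(π/(2γ)), odd powers → 0; here √(π/(2γ)) = 1.6674.
State is unnormalized: ∫|φ|² dx = 0.73778, and ∫φ*·V(x)·φ dx = 1.7139, so ⟨V⟩ = 1.7139 / 0.73778.
⟨V⟩ = 2.3230.

2.32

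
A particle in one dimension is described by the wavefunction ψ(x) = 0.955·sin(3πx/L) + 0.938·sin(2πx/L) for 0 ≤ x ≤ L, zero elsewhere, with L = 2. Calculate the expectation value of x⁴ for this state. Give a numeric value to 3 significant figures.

0.629

⟨x⁴⟩ = ∫ x⁴·|ψ|² dx / ∫|ψ|² dx (integrals over the domain).
On 0 ≤ x ≤ L (j ≠ l): ∫sin²(jπx/L) dx = L/2, ∫sin(jπx/L)·sin(lπx/L) dx = 0; diagonal moments ∫x·sin²(jπx/L) dx = L²/4, ∫x²·sin²(jπx/L) dx = L³·(1/6 − 1/(4j²π²)); cross terms ∫x·sin(jπx/L)·sin(lπx/L) dx = 0 for j + l even and −4jlL²/(π²(j² − l²)²) for j + l odd, ∫x²·sin(jπx/L)·sin(lπx/L) dx = (−1)^(j+l)·4jlL³/(π²(j² − l²)²); higher powers the same way via product-to-sum and parts.
State is unnormalized: ∫|ψ|² dx = 1.7919, and ∫ψ*·x⁴·ψ dx = 1.1279, so ⟨x⁴⟩ = 1.1279 / 1.7919.
⟨x⁴⟩ = 0.62945.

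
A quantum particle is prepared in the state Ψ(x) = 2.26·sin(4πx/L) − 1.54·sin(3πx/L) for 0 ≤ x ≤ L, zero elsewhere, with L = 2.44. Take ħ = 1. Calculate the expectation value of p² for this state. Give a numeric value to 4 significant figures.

22.84

p² Ψ = −ħ² d²Ψ/dx²; ⟨p²⟩ = −ħ² ∫ Ψ*·Ψ'' dx / ∫|Ψ|² dx.
d²/dx² sin(jπx/L) = −(jπ/L)²·sin(jπx/L); on 0 ≤ x ≤ L, ∫sin²(jπx/L) dx = L/2 and ∫sin(jπx/L)·sin(lπx/L) dx = 0 for j ≠ l, so only diagonal terms survive in ∫|Ψ|² and ∫Ψ·Ψ″; ∫Ψ·Ψ′ dx = [Ψ²/2] between the walls = 0.
State is unnormalized: ∫|Ψ|² dx = 9.1246, and ∫Ψ*·(−ħ² Ψ'') dx = 208.45, so ⟨p²⟩ = 208.45 / 9.1246.
⟨p²⟩ = 22.844.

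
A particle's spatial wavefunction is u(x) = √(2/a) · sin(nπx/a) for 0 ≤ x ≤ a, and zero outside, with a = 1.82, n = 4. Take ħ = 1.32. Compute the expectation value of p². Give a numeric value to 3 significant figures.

83.1

p² u = −ħ² d²u/dx²; ⟨p²⟩ = −ħ² ∫ u*·u'' dx.
d/dx sin(nπx/a) = (nπ/a)·cos(nπx/a) and d²/dx² sin(nπx/a) = −(nπ/a)²·sin(nπx/a); on 0 ≤ x ≤ a, ∫sin²(nπx/a) dx = a/2 and ∫sin(nπx/a)·cos(nπx/a) dx = 0.
⟨p²⟩ = 83.066.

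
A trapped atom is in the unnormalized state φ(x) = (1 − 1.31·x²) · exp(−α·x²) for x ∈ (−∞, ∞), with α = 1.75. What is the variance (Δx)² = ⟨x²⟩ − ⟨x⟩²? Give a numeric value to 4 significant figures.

Compute ⟨x⟩ and ⟨x²⟩ separately, then (Δx)² = ⟨x²⟩ − ⟨x⟩².
Expand each integrand as polynomial × e^(−2αx²) and use ∫x^(2j)·e^(−2αx²) dx = (2j−1)!!/(4α)^j · √(π/(2α)), odd powers → 0; here √(π/(2α)) = 0.94742.
Normalization: ∫|φ|² dx = 0.69235.
⟨x⟩ = 0.0000 and ⟨x²⟩ = 0.078679.
(Δx)² = 0.078679 − (0.0000)² = 0.078679.

0.07868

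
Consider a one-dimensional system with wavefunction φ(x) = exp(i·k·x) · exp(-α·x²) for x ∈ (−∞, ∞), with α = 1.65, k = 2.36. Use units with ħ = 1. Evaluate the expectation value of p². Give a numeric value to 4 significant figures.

7.220

p² φ = −ħ² d²φ/dx²; ⟨p²⟩ = −ħ² ∫ φ*·φ'' dx / ∫|φ|² dx.
Gaussian moments: ∫x^(2j)·e^(−2αx²) dx = (2j−1)!!/(4α)^j · √(π/(2α)), odd powers integrate to 0; here √(π/(2α)) = 0.97570. Derivatives: φ′ = (ik − 2αx)·φ, φ″ = ((ik − 2αx)² − 2α)·φ; the odd-in-x pieces drop out.
State is unnormalized: ∫|φ|² dx = 0.97570, and ∫φ*·(−ħ² φ'') dx = 7.0442, so ⟨p²⟩ = 7.0442 / 0.97570.
⟨p²⟩ = 7.2196.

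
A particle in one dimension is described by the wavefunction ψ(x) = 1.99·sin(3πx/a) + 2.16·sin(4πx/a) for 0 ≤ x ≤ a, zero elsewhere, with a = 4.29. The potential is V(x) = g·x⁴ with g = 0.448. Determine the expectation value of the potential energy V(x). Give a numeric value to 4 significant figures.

6.267

⟨V⟩ = ∫ V(x)·|ψ|² dx / ∫|ψ|² dx.
On 0 ≤ x ≤ a (j ≠ l): ∫sin²(jπx/a) dx = a/2, ∫sin(jπx/a)·sin(lπx/a) dx = 0; diagonal moments ∫x·sin²(jπx/a) dx = a²/4, ∫x²·sin²(jπx/a) dx = a³·(1/6 − 1/(4j²π²)); cross terms ∫x·sin(jπx/a)·sin(lπx/a) dx = 0 for j + l even and −4jla²/(π²(j² − l²)²) for j + l odd, ∫x²·sin(jπx/a)·sin(lπx/a) dx = (−1)^(j+l)·4jla³/(π²(j² − l²)²); higher powers the same way via product-to-sum and parts.
State is unnormalized: ∫|ψ|² dx = 18.502, and ∫ψ*·V(x)·ψ dx = 115.95, so ⟨V⟩ = 115.95 / 18.502.
⟨V⟩ = 6.2667.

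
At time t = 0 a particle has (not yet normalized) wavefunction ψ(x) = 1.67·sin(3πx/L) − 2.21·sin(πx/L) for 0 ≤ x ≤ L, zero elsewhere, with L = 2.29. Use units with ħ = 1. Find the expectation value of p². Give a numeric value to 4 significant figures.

7.355

p² ψ = −ħ² d²ψ/dx²; ⟨p²⟩ = −ħ² ∫ ψ*·ψ'' dx / ∫|ψ|² dx.
d²/dx² sin(jπx/L) = −(jπ/L)²·sin(jπx/L); on 0 ≤ x ≤ L, ∫sin²(jπx/L) dx = L/2 and ∫sin(jπx/L)·sin(lπx/L) dx = 0 for j ≠ l, so only diagonal terms survive in ∫|ψ|² and ∫ψ·ψ″; ∫ψ·ψ′ dx = [ψ²/2] between the walls = 0.
State is unnormalized: ∫|ψ|² dx = 8.7856, and ∫ψ*·(−ħ² ψ'') dx = 64.614, so ⟨p²⟩ = 64.614 / 8.7856.
⟨p²⟩ = 7.3545.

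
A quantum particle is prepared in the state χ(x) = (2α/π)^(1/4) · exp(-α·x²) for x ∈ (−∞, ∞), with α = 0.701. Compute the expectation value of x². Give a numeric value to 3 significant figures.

0.357

⟨x²⟩ = ∫ x²·|χ|² dx (integrals over the domain).
Gaussian moments: ∫x^(2j)·e^(−2αx²) dx = (2j−1)!!/(4α)^j · √(π/(2α)), odd powers integrate to 0; here √(π/(2α)) = 1.4969.
⟨x²⟩ = 0.35663.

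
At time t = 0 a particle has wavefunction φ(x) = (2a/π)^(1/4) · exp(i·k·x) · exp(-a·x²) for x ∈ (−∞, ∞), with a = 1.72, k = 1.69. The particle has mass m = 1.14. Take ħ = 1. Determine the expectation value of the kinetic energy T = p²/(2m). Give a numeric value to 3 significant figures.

T = −(ħ²/2m) d²/dx², so ⟨T⟩ = −(ħ²/2m) ∫ φ*·φ'' dx; with m = 1.14.
Gaussian moments: ∫x^(2j)·e^(−2ax²) dx = (2j−1)!!/(4a)^j · √(π/(2a)), odd powers integrate to 0; here √(π/(2a)) = 0.95564. Derivatives: φ′ = (ik − 2ax)·φ, φ″ = ((ik − 2ax)² − 2a)·φ; the odd-in-x pieces drop out.
⟨T⟩ = 2.0071.

2.01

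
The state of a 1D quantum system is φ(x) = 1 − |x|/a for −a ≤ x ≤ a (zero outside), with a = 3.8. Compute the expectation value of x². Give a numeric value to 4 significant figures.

⟨x²⟩ = ∫ x²·|φ|² dx / ∫|φ|² dx (integrals over the domain).
φ is even, so ∫ over [−a, a] = 2∫₀ᵃ with φ = 1 − x/a there: ∫₀ᵃ (1 − x/a)² dx = a/3, ∫₀ᵃ x²(1 − x/a)² dx = a³/30, ∫₀ᵃ x⁴(1 − x/a)² dx = a⁵/105.
State is unnormalized: ∫|φ|² dx = 2.5333, and ∫φ*·x²·φ dx = 3.6581, so ⟨x²⟩ = 3.6581 / 2.5333.
⟨x²⟩ = 1.4440.

1.444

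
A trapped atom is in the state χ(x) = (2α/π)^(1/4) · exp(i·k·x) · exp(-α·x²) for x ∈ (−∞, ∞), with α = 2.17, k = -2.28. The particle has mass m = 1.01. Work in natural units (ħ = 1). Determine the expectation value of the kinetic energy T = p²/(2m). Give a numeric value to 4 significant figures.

T = −(ħ²/2m) d²/dx², so ⟨T⟩ = −(ħ²/2m) ∫ χ*·χ'' dx; with m = 1.01.
Gaussian moments: ∫x^(2j)·e^(−2αx²) dx = (2j−1)!!/(4α)^j · √(π/(2α)), odd powers integrate to 0; here √(π/(2α)) = 0.85081. Derivatives: χ′ = (ik − 2αx)·χ, χ″ = ((ik − 2αx)² − 2α)·χ; the odd-in-x pieces drop out.
⟨T⟩ = 3.6477.

3.648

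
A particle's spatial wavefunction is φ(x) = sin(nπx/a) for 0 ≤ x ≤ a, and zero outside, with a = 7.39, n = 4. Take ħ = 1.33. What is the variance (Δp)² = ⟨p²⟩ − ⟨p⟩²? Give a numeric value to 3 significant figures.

Compute ⟨p⟩ and ⟨p²⟩ separately; (Δp)² = ⟨p²⟩ − ⟨p⟩².
d/dx sin(nπx/a) = (nπ/a)·cos(nπx/a) and d²/dx² sin(nπx/a) = −(nπ/a)²·sin(nπx/a); on 0 ≤ x ≤ a, ∫sin²(nπx/a) dx = a/2 and ∫sin(nπx/a)·cos(nπx/a) dx = 0.
Normalization: ∫|φ|² dx = 3.6950.
⟨p⟩ = 0.0000 and ⟨p²⟩ = 5.1149.
(Δp)² = 5.1149 − (0.0000)² = 5.1149.

5.11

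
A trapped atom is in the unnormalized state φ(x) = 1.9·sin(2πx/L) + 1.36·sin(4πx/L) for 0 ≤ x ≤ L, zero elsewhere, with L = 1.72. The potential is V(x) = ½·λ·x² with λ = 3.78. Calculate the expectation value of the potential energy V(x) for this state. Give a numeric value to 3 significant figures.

⟨V⟩ = ∫ V(x)·|φ|² dx / ∫|φ|² dx.
On 0 ≤ x ≤ L (j ≠ l): ∫sin²(jπx/L) dx = L/2, ∫sin(jπx/L)·sin(lπx/L) dx = 0; diagonal moments ∫x·sin²(jπx/L) dx = L²/4, ∫x²·sin²(jπx/L) dx = L³·(1/6 − 1/(4j²π²)); cross terms ∫x·sin(jπx/L)·sin(lπx/L) dx = 0 for j + l even and −4jlL²/(π²(j² − l²)²) for j + l odd, ∫x²·sin(jπx/L)·sin(lπx/L) dx = (−1)^(j+l)·4jlL³/(π²(j² − l²)²); higher powers the same way via product-to-sum and parts.
State is unnormalized: ∫|φ|² dx = 4.6953, and ∫φ*·V(x)·φ dx = 9.6220, so ⟨V⟩ = 9.6220 / 4.6953.
⟨V⟩ = 2.0493.

2.05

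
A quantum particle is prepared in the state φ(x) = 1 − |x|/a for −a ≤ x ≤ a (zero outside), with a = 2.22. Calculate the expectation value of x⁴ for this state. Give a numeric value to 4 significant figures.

0.6940

⟨x⁴⟩ = ∫ x⁴·|φ|² dx / ∫|φ|² dx (integrals over the domain).
φ is even, so ∫ over [−a, a] = 2∫₀ᵃ with φ = 1 − x/a there: ∫₀ᵃ (1 − x/a)² dx = a/3, ∫₀ᵃ x²(1 − x/a)² dx = a³/30, ∫₀ᵃ x⁴(1 − x/a)² dx = a⁵/105.
State is unnormalized: ∫|φ|² dx = 1.4800, and ∫φ*·x⁴·φ dx = 1.0271, so ⟨x⁴⟩ = 1.0271 / 1.4800.
⟨x⁴⟩ = 0.69398.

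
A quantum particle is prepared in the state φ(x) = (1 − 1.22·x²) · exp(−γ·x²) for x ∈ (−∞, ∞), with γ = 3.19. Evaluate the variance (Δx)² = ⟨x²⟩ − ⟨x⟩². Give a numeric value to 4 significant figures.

Compute ⟨x⟩ and ⟨x²⟩ separately, then (Δx)² = ⟨x²⟩ − ⟨x⟩².
Expand each integrand as polynomial × e^(−2γx²) and use ∫x^(2j)·e^(−2γx²) dx = (2j−1)!!/(4γ)^j · √(π/(2γ)), odd powers → 0; here √(π/(2γ)) = 0.70172.
Normalization: ∫|φ|² dx = 0.58678.
⟨x⟩ = 0.0000 and ⟨x²⟩ = 0.052808.
(Δx)² = 0.052808 − (0.0000)² = 0.052808.

0.05281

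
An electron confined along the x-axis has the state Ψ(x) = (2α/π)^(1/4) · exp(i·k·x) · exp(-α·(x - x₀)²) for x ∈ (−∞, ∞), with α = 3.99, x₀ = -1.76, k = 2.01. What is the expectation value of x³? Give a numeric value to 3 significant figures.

-5.78

⟨x³⟩ = ∫ x³·|Ψ|² dx (integrals over the domain).
Gaussian moments (u = x − x₀): ∫u^(2j)·e^(−2αu²) du = (2j−1)!!/(4α)^j · √(π/(2α)), odd powers integrate to 0; here √(π/(2α)) = 0.62744.
⟨x³⟩ = -5.7826.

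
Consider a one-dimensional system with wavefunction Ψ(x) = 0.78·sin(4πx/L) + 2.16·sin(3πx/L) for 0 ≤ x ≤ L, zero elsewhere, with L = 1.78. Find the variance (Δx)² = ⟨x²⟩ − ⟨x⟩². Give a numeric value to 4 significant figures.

Compute ⟨x⟩ and ⟨x²⟩ separately, then (Δx)² = ⟨x²⟩ − ⟨x⟩².
On 0 ≤ x ≤ L (j ≠ l): ∫sin²(jπx/L) dx = L/2, ∫sin(jπx/L)·sin(lπx/L) dx = 0; diagonal moments ∫x·sin²(jπx/L) dx = L²/4, ∫x²·sin²(jπx/L) dx = L³·(1/6 − 1/(4j²π²)); cross terms ∫x·sin(jπx/L)·sin(lπx/L) dx = 0 for j + l even and −4jlL²/(π²(j² − l²)²) for j + l odd, ∫x²·sin(jπx/L)·sin(lπx/L) dx = (−1)^(j+l)·4jlL³/(π²(j² − l²)²); higher powers the same way via product-to-sum and parts.
Normalization: ∫|Ψ|² dx = 4.6939.
⟨x⟩ = 0.66425 and ⟨x²⟩ = 0.63736.
(Δx)² = 0.63736 − (0.66425)² = 0.19613.

0.1961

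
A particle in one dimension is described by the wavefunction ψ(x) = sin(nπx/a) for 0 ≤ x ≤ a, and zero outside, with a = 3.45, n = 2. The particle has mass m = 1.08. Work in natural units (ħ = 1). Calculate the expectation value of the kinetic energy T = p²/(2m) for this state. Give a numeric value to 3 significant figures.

T = −(ħ²/2m) d²/dx², so ⟨T⟩ = −(ħ²/2m) ∫ ψ*·ψ'' dx / ∫|ψ|² dx; with m = 1.08.
d/dx sin(nπx/a) = (nπ/a)·cos(nπx/a) and d²/dx² sin(nπx/a) = −(nπ/a)²·sin(nπx/a); on 0 ≤ x ≤ a, ∫sin²(nπx/a) dx = a/2 and ∫sin(nπx/a)·cos(nπx/a) dx = 0.
State is unnormalized: ∫|ψ|² dx = 1.7250, and ∫ψ*·(−ħ²/2m · ψ'') dx = 2.6488, so ⟨T⟩ = 2.6488 / 1.7250.
⟨T⟩ = 1.5356.

1.54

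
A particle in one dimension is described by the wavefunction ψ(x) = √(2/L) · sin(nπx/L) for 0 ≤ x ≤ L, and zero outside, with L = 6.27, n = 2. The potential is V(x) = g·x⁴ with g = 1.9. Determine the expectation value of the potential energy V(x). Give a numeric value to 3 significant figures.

516.

⟨V⟩ = ∫ V(x)·|ψ|² dx.
With sin²θ = (1 − cos2θ)/2 on 0 ≤ x ≤ L: ∫sin²(nπx/L) dx = L/2, ∫x·sin²(nπx/L) dx = L²/4, ∫x²·sin²(nπx/L) dx = L³·(1/6 − 1/(4n²π²)); higher powers xᵏ the same way, integrating xᵏ·cos(2nπx/L) by parts.
⟨V⟩ = 515.74.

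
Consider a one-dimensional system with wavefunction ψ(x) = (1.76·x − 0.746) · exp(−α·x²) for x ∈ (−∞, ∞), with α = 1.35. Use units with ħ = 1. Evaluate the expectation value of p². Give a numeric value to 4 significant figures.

p² ψ = −ħ² d²ψ/dx²; ⟨p²⟩ = −ħ² ∫ ψ*·ψ'' dx / ∫|ψ|² dx.
Expand each integrand as polynomial × e^(−2αx²) and use ∫x^(2j)·e^(−2αx²) dx = (2j−1)!!/(4α)^j · √(π/(2α)), odd powers → 0; here √(π/(2α)) = 1.0787. Differentiate with the product rule, d/dx e^(−αx²) = −2αx·e^(−αx²).
State is unnormalized: ∫|ψ|² dx = 1.2191, and ∫ψ*·(−ħ² ψ'') dx = 3.3164, so ⟨p²⟩ = 3.3164 / 1.2191.
⟨p²⟩ = 2.7204.

2.720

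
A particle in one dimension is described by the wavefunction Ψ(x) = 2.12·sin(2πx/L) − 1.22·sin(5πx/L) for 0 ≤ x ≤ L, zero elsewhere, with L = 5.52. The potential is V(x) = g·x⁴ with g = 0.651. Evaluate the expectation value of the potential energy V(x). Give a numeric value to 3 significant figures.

⟨V⟩ = ∫ V(x)·|Ψ|² dx / ∫|Ψ|² dx.
On 0 ≤ x ≤ L (j ≠ l): ∫sin²(jπx/L) dx = L/2, ∫sin(jπx/L)·sin(lπx/L) dx = 0; diagonal moments ∫x·sin²(jπx/L) dx = L²/4, ∫x²·sin²(jπx/L) dx = L³·(1/6 − 1/(4j²π²)); cross terms ∫x·sin(jπx/L)·sin(lπx/L) dx = 0 for j + l even and −4jlL²/(π²(j² − l²)²) for j + l odd, ∫x²·sin(jπx/L)·sin(lπx/L) dx = (−1)^(j+l)·4jlL³/(π²(j² − l²)²); higher powers the same way via product-to-sum and parts.
State is unnormalized: ∫|Ψ|² dx = 16.513, and ∫Ψ*·V(x)·Ψ dx = 2095.2, so ⟨V⟩ = 2095.2 / 16.513.
⟨V⟩ = 126.89.

127.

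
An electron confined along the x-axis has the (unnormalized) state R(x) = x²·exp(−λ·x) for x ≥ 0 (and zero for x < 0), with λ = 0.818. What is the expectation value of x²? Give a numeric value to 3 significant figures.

⟨x²⟩ = ∫ x²·|R|² dx / ∫|R|² dx (integrals over the domain).
Every integrand reduces to terms xʲ·e^(−2λx) on [0, ∞); use ∫₀^∞ xʲ·e^(−2λx) dx = j!/(2λ)^(j+1).
State is unnormalized: ∫|R|² dx = 2.0478, and ∫R*·x²·R dx = 22.954, so ⟨x²⟩ = 22.954 / 2.0478.
⟨x²⟩ = 11.209.

11.2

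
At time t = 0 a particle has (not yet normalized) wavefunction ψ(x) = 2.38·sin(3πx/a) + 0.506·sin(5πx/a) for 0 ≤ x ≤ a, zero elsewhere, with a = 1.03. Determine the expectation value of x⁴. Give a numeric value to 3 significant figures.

⟨x⁴⟩ = ∫ x⁴·|ψ|² dx / ∫|ψ|² dx (integrals over the domain).
On 0 ≤ x ≤ a (j ≠ l): ∫sin²(jπx/a) dx = a/2, ∫sin(jπx/a)·sin(lπx/a) dx = 0; diagonal moments ∫x·sin²(jπx/a) dx = a²/4, ∫x²·sin²(jπx/a) dx = a³·(1/6 − 1/(4j²π²)); cross terms ∫x·sin(jπx/a)·sin(lπx/a) dx = 0 for j + l even and −4jla²/(π²(j² − l²)²) for j + l odd, ∫x²·sin(jπx/a)·sin(lπx/a) dx = (−1)^(j+l)·4jla³/(π²(j² − l²)²); higher powers the same way via product-to-sum and parts.
State is unnormalized: ∫|ψ|² dx = 3.0490, and ∫ψ*·x⁴·ψ dx = 0.76060, so ⟨x⁴⟩ = 0.76060 / 3.0490.
⟨x⁴⟩ = 0.24946.

0.249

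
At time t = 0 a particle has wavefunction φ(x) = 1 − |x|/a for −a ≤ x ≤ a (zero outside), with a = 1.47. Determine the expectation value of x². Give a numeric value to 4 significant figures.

⟨x²⟩ = ∫ x²·|φ|² dx / ∫|φ|² dx (integrals over the domain).
φ is even, so ∫ over [−a, a] = 2∫₀ᵃ with φ = 1 − x/a there: ∫₀ᵃ (1 − x/a)² dx = a/3, ∫₀ᵃ x²(1 − x/a)² dx = a³/30, ∫₀ᵃ x⁴(1 − x/a)² dx = a⁵/105.
State is unnormalized: ∫|φ|² dx = 0.98000, and ∫φ*·x²·φ dx = 0.21177, so ⟨x²⟩ = 0.21177 / 0.98000.
⟨x²⟩ = 0.21609.

0.2161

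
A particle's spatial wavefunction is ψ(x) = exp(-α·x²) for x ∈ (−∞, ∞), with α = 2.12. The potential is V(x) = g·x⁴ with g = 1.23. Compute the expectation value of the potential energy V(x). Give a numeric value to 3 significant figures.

⟨V⟩ = ∫ V(x)·|ψ|² dx / ∫|ψ|² dx.
Gaussian moments: ∫x^(2j)·e^(−2αx²) dx = (2j−1)!!/(4α)^j · √(π/(2α)), odd powers integrate to 0; here √(π/(2α)) = 0.86078.
State is unnormalized: ∫|ψ|² dx = 0.86078, and ∫ψ*·V(x)·ψ dx = 0.044170, so ⟨V⟩ = 0.044170 / 0.86078.
⟨V⟩ = 0.051314.

0.0513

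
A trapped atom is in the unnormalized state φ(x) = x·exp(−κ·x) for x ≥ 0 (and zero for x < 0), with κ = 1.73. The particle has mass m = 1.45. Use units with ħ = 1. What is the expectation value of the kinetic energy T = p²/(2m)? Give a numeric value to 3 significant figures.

1.03

T = −(ħ²/2m) d²/dx², so ⟨T⟩ = −(ħ²/2m) ∫ φ*·φ'' dx / ∫|φ|² dx; with m = 1.45.
Differentiate x·exp(−κ·x) with the product rule; every integrand then reduces to terms xʲ·e^(−2κx) on [0, ∞), with ∫₀^∞ xʲ·e^(−2κx) dx = j!/(2κ)^(j+1).
State is unnormalized: ∫|φ|² dx = 0.048284, and ∫φ*·(−ħ²/2m · φ'') dx = 0.049831, so ⟨T⟩ = 0.049831 / 0.048284.
⟨T⟩ = 1.0320.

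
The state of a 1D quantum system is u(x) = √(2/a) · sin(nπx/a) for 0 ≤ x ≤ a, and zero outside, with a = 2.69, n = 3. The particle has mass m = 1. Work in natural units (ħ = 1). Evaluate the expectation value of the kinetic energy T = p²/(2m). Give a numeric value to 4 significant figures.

6.138

T = −(ħ²/2m) d²/dx², so ⟨T⟩ = −(ħ²/2m) ∫ u*·u'' dx; with m = 1.
d/dx sin(nπx/a) = (nπ/a)·cos(nπx/a) and d²/dx² sin(nπx/a) = −(nπ/a)²·sin(nπx/a); on 0 ≤ x ≤ a, ∫sin²(nπx/a) dx = a/2 and ∫sin(nπx/a)·cos(nπx/a) dx = 0.
⟨T⟩ = 6.1377.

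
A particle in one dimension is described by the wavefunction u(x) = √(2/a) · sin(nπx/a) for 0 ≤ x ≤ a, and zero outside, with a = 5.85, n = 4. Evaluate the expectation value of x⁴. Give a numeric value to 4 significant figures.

⟨x⁴⟩ = ∫ x⁴·|u|² dx (integrals over the domain).
With sin²θ = (1 − cos2θ)/2 on 0 ≤ x ≤ a: ∫sin²(nπx/a) dx = a/2, ∫x·sin²(nπx/a) dx = a²/4, ∫x²·sin²(nπx/a) dx = a³·(1/6 − 1/(4n²π²)); higher powers xᵏ the same way, integrating xᵏ·cos(2nπx/a) by parts.
⟨x⁴⟩ = 226.89.

226.9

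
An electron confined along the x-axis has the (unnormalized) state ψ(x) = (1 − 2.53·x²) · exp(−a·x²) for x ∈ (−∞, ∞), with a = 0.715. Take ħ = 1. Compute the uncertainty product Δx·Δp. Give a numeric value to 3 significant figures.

Δx = √(⟨x²⟩−⟨x⟩²), Δp = √(⟨p²⟩−⟨p⟩²).
Expand each integrand as polynomial × e^(−2ax²) and use ∫x^(2j)·e^(−2ax²) dx = (2j−1)!!/(4a)^j · √(π/(2a)), odd powers → 0; here √(π/(2a)) = 1.4822. Differentiate with the product rule, d/dx e^(−ax²) = −2ax·e^(−ax²).
Normalization: ∫|ψ|² dx = 2.3395.
⟨x⟩ = 0.0000, ⟨x²⟩ = 1.6460 ⇒ Δx = 1.2830.
⟨p⟩ = 0.0000, ⟨p²⟩ = 3.7358 ⇒ Δp = 1.9328.
Δx·Δp = 2.4798.

2.48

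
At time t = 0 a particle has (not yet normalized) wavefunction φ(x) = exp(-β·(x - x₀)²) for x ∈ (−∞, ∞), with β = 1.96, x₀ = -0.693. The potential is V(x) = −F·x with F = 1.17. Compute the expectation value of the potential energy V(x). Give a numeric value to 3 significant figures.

⟨V⟩ = ∫ V(x)·|φ|² dx / ∫|φ|² dx.
Gaussian moments (u = x − x₀): ∫u^(2j)·e^(−2βu²) du = (2j−1)!!/(4β)^j · √(π/(2β)), odd powers integrate to 0; here √(π/(2β)) = 0.89522.
State is unnormalized: ∫|φ|² dx = 0.89522, and ∫φ*·V(x)·φ dx = 0.72586, so ⟨V⟩ = 0.72586 / 0.89522.
⟨V⟩ = 0.81081.

0.811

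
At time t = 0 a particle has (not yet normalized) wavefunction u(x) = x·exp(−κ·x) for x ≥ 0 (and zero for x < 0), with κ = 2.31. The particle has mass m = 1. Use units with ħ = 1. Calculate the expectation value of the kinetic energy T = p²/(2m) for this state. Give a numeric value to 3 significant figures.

2.67

T = −(ħ²/2m) d²/dx², so ⟨T⟩ = −(ħ²/2m) ∫ u*·u'' dx / ∫|u|² dx; with m = 1.
Differentiate x·exp(−κ·x) with the product rule; every integrand then reduces to terms xʲ·e^(−2κx) on [0, ∞), with ∫₀^∞ xʲ·e^(−2κx) dx = j!/(2κ)^(j+1).
State is unnormalized: ∫|u|² dx = 0.020282, and ∫u*·(−ħ²/2m · u'') dx = 0.054113, so ⟨T⟩ = 0.054113 / 0.020282.
⟨T⟩ = 2.6681.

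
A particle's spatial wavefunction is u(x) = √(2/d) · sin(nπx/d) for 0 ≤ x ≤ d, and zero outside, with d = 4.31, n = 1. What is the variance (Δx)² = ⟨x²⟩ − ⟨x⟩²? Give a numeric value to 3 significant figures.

Compute ⟨x⟩ and ⟨x²⟩ separately, then (Δx)² = ⟨x²⟩ − ⟨x⟩².
With sin²θ = (1 − cos2θ)/2 on 0 ≤ x ≤ d: ∫sin²(nπx/d) dx = d/2, ∫x·sin²(nπx/d) dx = d²/4, ∫x²·sin²(nπx/d) dx = d³·(1/6 − 1/(4n²π²)); higher powers xᵏ the same way, integrating xᵏ·cos(2nπx/d) by parts.
⟨x⟩ = 2.1550 and ⟨x²⟩ = 5.2510.
(Δx)² = 5.2510 − (2.1550)² = 0.60693.

0.607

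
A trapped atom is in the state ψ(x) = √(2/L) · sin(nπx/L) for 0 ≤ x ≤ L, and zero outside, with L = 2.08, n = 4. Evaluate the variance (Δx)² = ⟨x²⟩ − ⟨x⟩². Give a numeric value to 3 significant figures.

Compute ⟨x⟩ and ⟨x²⟩ separately, then (Δx)² = ⟨x²⟩ − ⟨x⟩².
With sin²θ = (1 − cos2θ)/2 on 0 ≤ x ≤ L: ∫sin²(nπx/L) dx = L/2, ∫x·sin²(nπx/L) dx = L²/4, ∫x²·sin²(nπx/L) dx = L³·(1/6 − 1/(4n²π²)); higher powers xᵏ the same way, integrating xᵏ·cos(2nπx/L) by parts.
⟨x⟩ = 1.0400 and ⟨x²⟩ = 1.4284.
(Δx)² = 1.4284 − (1.0400)² = 0.34683.

0.347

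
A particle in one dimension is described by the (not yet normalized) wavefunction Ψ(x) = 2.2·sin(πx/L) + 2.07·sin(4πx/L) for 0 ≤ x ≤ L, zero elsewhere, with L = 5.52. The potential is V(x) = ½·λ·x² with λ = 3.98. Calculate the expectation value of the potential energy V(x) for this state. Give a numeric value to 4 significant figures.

17.62

⟨V⟩ = ∫ V(x)·|Ψ|² dx / ∫|Ψ|² dx.
On 0 ≤ x ≤ L (j ≠ l): ∫sin²(jπx/L) dx = L/2, ∫sin(jπx/L)·sin(lπx/L) dx = 0; diagonal moments ∫x·sin²(jπx/L) dx = L²/4, ∫x²·sin²(jπx/L) dx = L³·(1/6 − 1/(4j²π²)); cross terms ∫x·sin(jπx/L)·sin(lπx/L) dx = 0 for j + l even and −4jlL²/(π²(j² − l²)²) for j + l odd, ∫x²·sin(jπx/L)·sin(lπx/L) dx = (−1)^(j+l)·4jlL³/(π²(j² − l²)²); higher powers the same way via product-to-sum and parts.
State is unnormalized: ∫|Ψ|² dx = 25.185, and ∫Ψ*·V(x)·Ψ dx = 443.76, so ⟨V⟩ = 443.76 / 25.185.
⟨V⟩ = 17.620.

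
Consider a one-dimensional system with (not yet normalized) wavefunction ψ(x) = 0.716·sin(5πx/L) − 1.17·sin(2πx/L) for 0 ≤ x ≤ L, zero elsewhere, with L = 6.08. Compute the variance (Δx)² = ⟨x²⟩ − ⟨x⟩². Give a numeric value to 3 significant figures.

2.71

Compute ⟨x⟩ and ⟨x²⟩ separately, then (Δx)² = ⟨x²⟩ − ⟨x⟩².
On 0 ≤ x ≤ L (j ≠ l): ∫sin²(jπx/L) dx = L/2, ∫sin(jπx/L)·sin(lπx/L) dx = 0; diagonal moments ∫x·sin²(jπx/L) dx = L²/4, ∫x²·sin²(jπx/L) dx = L³·(1/6 − 1/(4j²π²)); cross terms ∫x·sin(jπx/L)·sin(lπx/L) dx = 0 for j + l even and −4jlL²/(π²(j² − l²)²) for j + l odd, ∫x²·sin(jπx/L)·sin(lπx/L) dx = (−1)^(j+l)·4jlL³/(π²(j² − l²)²); higher powers the same way via product-to-sum and parts.
Normalization: ∫|ψ|² dx = 5.7199.
⟨x⟩ = 3.1395 and ⟨x²⟩ = 12.566.
(Δx)² = 12.566 − (3.1395)² = 2.7096.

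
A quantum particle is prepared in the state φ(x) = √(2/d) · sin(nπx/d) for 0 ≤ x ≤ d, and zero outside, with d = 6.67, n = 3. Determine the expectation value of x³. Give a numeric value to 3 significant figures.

⟨x³⟩ = ∫ x³·|φ|² dx (integrals over the domain).
With sin²θ = (1 − cos2θ)/2 on 0 ≤ x ≤ d: ∫sin²(nπx/d) dx = d/2, ∫x·sin²(nπx/d) dx = d²/4, ∫x²·sin²(nπx/d) dx = d³·(1/6 − 1/(4n²π²)); higher powers xᵏ the same way, integrating xᵏ·cos(2nπx/d) by parts.
⟨x³⟩ = 71.680.

71.7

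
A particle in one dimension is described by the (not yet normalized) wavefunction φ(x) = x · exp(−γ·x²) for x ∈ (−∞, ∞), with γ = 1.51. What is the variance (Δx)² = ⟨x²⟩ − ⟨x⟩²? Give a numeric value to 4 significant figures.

Compute ⟨x⟩ and ⟨x²⟩ separately, then (Δx)² = ⟨x²⟩ − ⟨x⟩².
Expand each integrand as polynomial × e^(−2γx²) and use ∫x^(2j)·e^(−2γx²) dx = (2j−1)!!/(4γ)^j · √(π/(2γ)), odd powers → 0; here √(π/(2γ)) = 1.0199.
Normalization: ∫|φ|² dx = 0.16886.
⟨x⟩ = 0.0000 and ⟨x²⟩ = 0.49669.
(Δx)² = 0.49669 − (0.0000)² = 0.49669.

0.4967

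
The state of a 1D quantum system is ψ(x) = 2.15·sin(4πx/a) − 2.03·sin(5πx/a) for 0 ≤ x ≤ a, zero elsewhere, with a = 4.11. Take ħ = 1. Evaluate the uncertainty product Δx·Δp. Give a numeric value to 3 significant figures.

Δx = √(⟨x²⟩−⟨x⟩²), Δp = √(⟨p²⟩−⟨p⟩²).
On 0 ≤ x ≤ a (j ≠ l): ∫sin²(jπx/a) dx = a/2, ∫sin(jπx/a)·sin(lπx/a) dx = 0; diagonal moments ∫x·sin²(jπx/a) dx = a²/4, ∫x²·sin²(jπx/a) dx = a³·(1/6 − 1/(4j²π²)); cross terms ∫x·sin(jπx/a)·sin(lπx/a) dx = 0 for j + l even and −4jla²/(π²(j² − l²)²) for j + l odd, ∫x²·sin(jπx/a)·sin(lπx/a) dx = (−1)^(j+l)·4jla³/(π²(j² − l²)²); higher powers the same way via product-to-sum and parts. d²/dx² sin(jπx/a) = −(jπ/a)²·sin(jπx/a); on 0 ≤ x ≤ a, ∫sin²(jπx/a) dx = a/2 and ∫sin(jπx/a)·sin(lπx/a) dx = 0 for j ≠ l, so only diagonal terms survive in ∫|ψ|² and ∫ψ·ψ″; ∫ψ·ψ′ dx = [ψ²/2] between the walls = 0.
Normalization: ∫|ψ|² dx = 17.968.
⟨x⟩ = 2.8762, ⟨x²⟩ = 8.9615 ⇒ Δx = 0.82997.
⟨p⟩ = 0.0000, ⟨p²⟩ = 11.827 ⇒ Δp = 3.4390.
Δx·Δp = 2.8543.

2.85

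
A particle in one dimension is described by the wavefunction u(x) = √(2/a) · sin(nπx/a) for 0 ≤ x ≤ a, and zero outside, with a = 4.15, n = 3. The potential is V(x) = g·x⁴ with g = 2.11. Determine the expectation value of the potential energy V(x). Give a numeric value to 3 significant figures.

⟨V⟩ = ∫ V(x)·|u|² dx.
With sin²θ = (1 − cos2θ)/2 on 0 ≤ x ≤ a: ∫sin²(nπx/a) dx = a/2, ∫x·sin²(nπx/a) dx = a²/4, ∫x²·sin²(nπx/a) dx = a³·(1/6 − 1/(4n²π²)); higher powers xᵏ the same way, integrating xᵏ·cos(2nπx/a) by parts.
⟨V⟩ = 118.24.

118.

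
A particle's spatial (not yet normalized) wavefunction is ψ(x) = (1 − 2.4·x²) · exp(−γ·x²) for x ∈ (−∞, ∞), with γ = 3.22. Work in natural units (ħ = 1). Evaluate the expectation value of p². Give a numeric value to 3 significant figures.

p² ψ = −ħ² d²ψ/dx²; ⟨p²⟩ = −ħ² ∫ ψ*·ψ'' dx / ∫|ψ|² dx.
Expand each integrand as polynomial × e^(−2γx²) and use ∫x^(2j)·e^(−2γx²) dx = (2j−1)!!/(4γ)^j · √(π/(2γ)), odd powers → 0; here √(π/(2γ)) = 0.69844. Differentiate with the product rule, d/dx e^(−γx²) = −2γx·e^(−γx²).
State is unnormalized: ∫|ψ|² dx = 0.51091, and ∫ψ*·(−ħ² ψ'') dx = 3.6337, so ⟨p²⟩ = 3.6337 / 0.51091.
⟨p²⟩ = 7.1123.

7.11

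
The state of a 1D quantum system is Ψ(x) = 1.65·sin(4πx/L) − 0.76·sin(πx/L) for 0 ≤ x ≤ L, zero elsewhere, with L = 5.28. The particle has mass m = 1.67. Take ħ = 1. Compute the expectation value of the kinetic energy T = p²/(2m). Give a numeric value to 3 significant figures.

T = −(ħ²/2m) d²/dx², so ⟨T⟩ = −(ħ²/2m) ∫ Ψ*·Ψ'' dx / ∫|Ψ|² dx; with m = 1.67.
d²/dx² sin(jπx/L) = −(jπ/L)²·sin(jπx/L); on 0 ≤ x ≤ L, ∫sin²(jπx/L) dx = L/2 and ∫sin(jπx/L)·sin(lπx/L) dx = 0 for j ≠ l, so only diagonal terms survive in ∫|Ψ|² and ∫Ψ·Ψ″; ∫Ψ·Ψ′ dx = [Ψ²/2] between the walls = 0.
State is unnormalized: ∫|Ψ|² dx = 8.7123, and ∫Ψ*·(−ħ²/2m · Ψ'') dx = 12.351, so ⟨T⟩ = 12.351 / 8.7123.
⟨T⟩ = 1.4176.

1.42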